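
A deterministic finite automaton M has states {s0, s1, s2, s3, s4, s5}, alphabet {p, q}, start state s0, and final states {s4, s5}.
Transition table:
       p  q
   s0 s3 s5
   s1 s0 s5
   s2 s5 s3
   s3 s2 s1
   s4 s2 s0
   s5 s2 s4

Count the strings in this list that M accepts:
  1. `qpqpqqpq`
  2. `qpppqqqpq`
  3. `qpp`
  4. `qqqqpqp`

2

`qpqpqqpq`: accepted
`qpppqqqpq`: rejected
`qpp`: accepted
`qqqqpqp`: rejected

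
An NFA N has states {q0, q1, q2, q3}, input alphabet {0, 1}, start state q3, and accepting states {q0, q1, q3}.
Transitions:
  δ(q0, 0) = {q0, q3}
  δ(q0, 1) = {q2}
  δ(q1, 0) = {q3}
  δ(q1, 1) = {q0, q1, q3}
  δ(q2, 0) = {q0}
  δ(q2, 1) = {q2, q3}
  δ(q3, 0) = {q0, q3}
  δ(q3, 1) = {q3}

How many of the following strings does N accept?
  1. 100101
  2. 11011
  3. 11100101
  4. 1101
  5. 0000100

100101: accepted
11011: accepted
11100101: accepted
1101: accepted
0000100: accepted

5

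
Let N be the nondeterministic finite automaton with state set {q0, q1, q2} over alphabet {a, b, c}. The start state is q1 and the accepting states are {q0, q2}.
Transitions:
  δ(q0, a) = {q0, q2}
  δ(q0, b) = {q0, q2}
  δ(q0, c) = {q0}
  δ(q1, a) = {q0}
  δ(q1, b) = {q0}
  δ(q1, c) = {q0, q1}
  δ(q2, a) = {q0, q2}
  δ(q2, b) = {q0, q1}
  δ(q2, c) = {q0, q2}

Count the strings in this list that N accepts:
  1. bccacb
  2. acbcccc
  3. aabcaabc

bccacb: accepted
acbcccc: accepted
aabcaabc: accepted

3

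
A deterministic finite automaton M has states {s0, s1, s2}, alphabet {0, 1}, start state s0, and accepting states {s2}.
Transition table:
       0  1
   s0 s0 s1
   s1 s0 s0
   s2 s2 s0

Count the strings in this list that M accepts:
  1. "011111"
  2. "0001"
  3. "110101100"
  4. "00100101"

0

"011111": rejected
"0001": rejected
"110101100": rejected
"00100101": rejected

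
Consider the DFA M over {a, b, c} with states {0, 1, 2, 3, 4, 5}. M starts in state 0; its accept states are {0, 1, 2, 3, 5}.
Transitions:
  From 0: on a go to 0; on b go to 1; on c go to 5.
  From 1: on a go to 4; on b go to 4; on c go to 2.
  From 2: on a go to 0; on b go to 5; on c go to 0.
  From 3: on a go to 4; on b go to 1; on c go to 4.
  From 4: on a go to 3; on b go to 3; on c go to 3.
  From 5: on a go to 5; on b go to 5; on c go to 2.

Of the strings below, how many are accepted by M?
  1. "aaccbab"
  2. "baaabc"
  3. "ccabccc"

2

"aaccbab": accepted
"baaabc": rejected
"ccabccc": accepted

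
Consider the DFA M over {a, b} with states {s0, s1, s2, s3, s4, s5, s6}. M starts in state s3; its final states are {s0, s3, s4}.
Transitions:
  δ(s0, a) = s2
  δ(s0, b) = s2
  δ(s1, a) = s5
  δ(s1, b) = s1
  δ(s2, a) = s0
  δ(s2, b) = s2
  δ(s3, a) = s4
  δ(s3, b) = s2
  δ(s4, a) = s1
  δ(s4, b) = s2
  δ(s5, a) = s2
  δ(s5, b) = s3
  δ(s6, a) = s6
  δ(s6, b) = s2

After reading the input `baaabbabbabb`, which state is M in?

s2

s3 --b--> s2
s2 --a--> s0
s0 --a--> s2
s2 --a--> s0
s0 --b--> s2
s2 --b--> s2
s2 --a--> s0
s0 --b--> s2
s2 --b--> s2
s2 --a--> s0
s0 --b--> s2
s2 --b--> s2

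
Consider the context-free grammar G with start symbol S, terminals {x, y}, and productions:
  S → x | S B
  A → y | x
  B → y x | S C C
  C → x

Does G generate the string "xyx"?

yes

S ⇒ SB ⇒ xB ⇒ xyx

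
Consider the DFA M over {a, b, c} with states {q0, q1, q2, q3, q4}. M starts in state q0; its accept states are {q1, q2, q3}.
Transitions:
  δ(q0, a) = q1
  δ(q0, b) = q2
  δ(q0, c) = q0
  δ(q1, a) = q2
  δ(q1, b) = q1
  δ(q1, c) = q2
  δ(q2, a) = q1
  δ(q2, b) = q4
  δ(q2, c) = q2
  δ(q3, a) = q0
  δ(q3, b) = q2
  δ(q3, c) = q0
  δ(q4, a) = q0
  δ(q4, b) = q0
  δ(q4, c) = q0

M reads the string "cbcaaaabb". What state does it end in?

q0 --c--> q0
q0 --b--> q2
q2 --c--> q2
q2 --a--> q1
q1 --a--> q2
q2 --a--> q1
q1 --a--> q2
q2 --b--> q4
q4 --b--> q0

q0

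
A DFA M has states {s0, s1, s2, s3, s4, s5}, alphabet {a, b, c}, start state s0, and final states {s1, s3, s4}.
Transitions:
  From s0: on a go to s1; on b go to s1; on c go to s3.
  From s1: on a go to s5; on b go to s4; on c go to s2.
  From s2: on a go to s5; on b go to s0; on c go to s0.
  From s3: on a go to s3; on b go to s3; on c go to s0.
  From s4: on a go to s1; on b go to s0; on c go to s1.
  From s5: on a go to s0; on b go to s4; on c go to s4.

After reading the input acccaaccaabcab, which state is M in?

s0 --a--> s1
s1 --c--> s2
s2 --c--> s0
s0 --c--> s3
s3 --a--> s3
s3 --a--> s3
s3 --c--> s0
s0 --c--> s3
s3 --a--> s3
s3 --a--> s3
s3 --b--> s3
s3 --c--> s0
s0 --a--> s1
s1 --b--> s4

s4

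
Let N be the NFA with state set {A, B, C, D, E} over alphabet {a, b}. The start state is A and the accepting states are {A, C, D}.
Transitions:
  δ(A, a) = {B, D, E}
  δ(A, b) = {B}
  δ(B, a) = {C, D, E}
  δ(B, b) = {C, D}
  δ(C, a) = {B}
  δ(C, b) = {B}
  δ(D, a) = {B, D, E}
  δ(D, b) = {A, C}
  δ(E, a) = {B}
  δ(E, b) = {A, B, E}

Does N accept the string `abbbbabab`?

accepted

Start: {A}
read a: {B, D, E}
read b: {A, B, C, D, E}
read b: {A, B, C, D, E}
read b: {A, B, C, D, E}
read b: {A, B, C, D, E}
read a: {B, C, D, E}
read b: {A, B, C, D, E}
read a: {B, C, D, E}
read b: {A, B, C, D, E}
Reachable ∩ accepting = {A, C, D} — nonempty.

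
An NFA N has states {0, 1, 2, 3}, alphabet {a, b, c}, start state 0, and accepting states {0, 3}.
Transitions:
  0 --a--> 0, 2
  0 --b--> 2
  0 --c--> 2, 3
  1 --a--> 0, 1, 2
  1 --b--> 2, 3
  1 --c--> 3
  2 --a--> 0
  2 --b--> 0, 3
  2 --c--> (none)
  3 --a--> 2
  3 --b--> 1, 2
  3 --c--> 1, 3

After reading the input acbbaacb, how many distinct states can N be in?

Start: {0}
read a: {0, 2}
read c: {2, 3}
read b: {0, 1, 2, 3}
read b: {0, 1, 2, 3}
read a: {0, 1, 2}
read a: {0, 1, 2}
read c: {2, 3}
read b: {0, 1, 2, 3}
Final reachable set {0, 1, 2, 3} has 4 states.

4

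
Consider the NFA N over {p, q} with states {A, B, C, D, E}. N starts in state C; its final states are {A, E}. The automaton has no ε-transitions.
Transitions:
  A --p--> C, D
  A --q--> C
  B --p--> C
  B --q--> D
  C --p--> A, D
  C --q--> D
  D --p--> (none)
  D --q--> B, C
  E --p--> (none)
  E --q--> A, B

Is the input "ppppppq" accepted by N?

Start: {C}
read p: {A, D}
read p: {C, D}
read p: {A, D}
read p: {C, D}
read p: {A, D}
read p: {C, D}
read q: {B, C, D}
Reachable ∩ accepting = {} — empty.

rejected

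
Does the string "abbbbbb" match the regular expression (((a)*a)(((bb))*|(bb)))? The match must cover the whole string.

Split as a·bbbbbb: ((a)*a) matches a and (((bb))*|(bb)) matches bbbbbb.

yes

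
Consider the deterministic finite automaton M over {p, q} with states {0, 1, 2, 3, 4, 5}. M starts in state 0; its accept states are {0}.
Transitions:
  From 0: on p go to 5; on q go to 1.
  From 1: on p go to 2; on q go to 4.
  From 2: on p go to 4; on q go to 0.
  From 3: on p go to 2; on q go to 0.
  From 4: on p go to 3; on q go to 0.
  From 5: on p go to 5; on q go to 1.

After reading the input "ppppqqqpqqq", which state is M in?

0 --p--> 5
5 --p--> 5
5 --p--> 5
5 --p--> 5
5 --q--> 1
1 --q--> 4
4 --q--> 0
0 --p--> 5
5 --q--> 1
1 --q--> 4
4 --q--> 0

0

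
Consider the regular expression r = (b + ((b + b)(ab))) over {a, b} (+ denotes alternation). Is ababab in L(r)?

no

Neither b nor ((b+b)(ab)) matches ababab.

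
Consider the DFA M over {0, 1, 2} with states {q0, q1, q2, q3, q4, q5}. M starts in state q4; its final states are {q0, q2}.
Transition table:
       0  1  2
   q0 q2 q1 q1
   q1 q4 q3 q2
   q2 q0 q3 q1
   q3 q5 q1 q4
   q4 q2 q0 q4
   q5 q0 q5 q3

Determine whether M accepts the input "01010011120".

q4 --0--> q2
q2 --1--> q3
q3 --0--> q5
q5 --1--> q5
q5 --0--> q0
q0 --0--> q2
q2 --1--> q3
q3 --1--> q1
q1 --1--> q3
q3 --2--> q4
q4 --0--> q2
End in state q2, which is an accepting state.

accepted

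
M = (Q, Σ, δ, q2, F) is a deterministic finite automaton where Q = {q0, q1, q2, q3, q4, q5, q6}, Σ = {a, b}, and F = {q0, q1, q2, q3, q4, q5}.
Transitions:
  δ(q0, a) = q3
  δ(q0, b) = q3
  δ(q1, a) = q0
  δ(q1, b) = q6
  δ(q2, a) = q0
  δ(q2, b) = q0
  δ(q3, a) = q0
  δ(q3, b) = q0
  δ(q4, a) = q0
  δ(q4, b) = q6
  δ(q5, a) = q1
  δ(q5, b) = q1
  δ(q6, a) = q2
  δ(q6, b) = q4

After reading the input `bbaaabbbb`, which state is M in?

q0

q2 --b--> q0
q0 --b--> q3
q3 --a--> q0
q0 --a--> q3
q3 --a--> q0
q0 --b--> q3
q3 --b--> q0
q0 --b--> q3
q3 --b--> q0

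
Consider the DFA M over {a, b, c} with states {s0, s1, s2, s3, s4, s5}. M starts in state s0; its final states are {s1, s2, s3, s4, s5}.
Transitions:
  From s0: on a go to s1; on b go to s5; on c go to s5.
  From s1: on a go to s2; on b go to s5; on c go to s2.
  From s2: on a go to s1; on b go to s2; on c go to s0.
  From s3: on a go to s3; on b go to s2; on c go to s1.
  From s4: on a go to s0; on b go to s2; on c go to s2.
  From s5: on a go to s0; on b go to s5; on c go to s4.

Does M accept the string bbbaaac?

rejected

s0 --b--> s5
s5 --b--> s5
s5 --b--> s5
s5 --a--> s0
s0 --a--> s1
s1 --a--> s2
s2 --c--> s0
End in state s0, which is not an accepting state.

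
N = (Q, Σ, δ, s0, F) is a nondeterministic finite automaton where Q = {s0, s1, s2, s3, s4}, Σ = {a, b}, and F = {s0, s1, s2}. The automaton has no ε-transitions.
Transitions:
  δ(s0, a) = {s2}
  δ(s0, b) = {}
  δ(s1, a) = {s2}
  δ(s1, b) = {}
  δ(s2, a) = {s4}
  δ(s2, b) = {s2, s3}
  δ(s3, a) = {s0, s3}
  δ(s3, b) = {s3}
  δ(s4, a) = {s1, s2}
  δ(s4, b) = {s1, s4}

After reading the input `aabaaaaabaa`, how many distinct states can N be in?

Start: {s0}
read a: {s2}
read a: {s4}
read b: {s1, s4}
read a: {s1, s2}
read a: {s2, s4}
read a: {s1, s2, s4}
read a: {s1, s2, s4}
read a: {s1, s2, s4}
read b: {s1, s2, s3, s4}
read a: {s0, s1, s2, s3, s4}
read a: {s0, s1, s2, s3, s4}
Final reachable set {s0, s1, s2, s3, s4} has 5 states.

5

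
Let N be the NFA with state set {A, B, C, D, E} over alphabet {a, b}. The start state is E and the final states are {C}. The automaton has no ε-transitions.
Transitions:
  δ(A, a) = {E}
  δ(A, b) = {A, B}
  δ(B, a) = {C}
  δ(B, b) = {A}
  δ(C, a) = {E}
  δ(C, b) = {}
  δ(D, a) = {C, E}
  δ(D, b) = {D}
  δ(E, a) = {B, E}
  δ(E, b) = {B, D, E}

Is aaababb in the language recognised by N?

Start: {E}
read a: {B, E}
read a: {B, C, E}
read a: {B, C, E}
read b: {A, B, D, E}
read a: {B, C, E}
read b: {A, B, D, E}
read b: {A, B, D, E}
Reachable ∩ accepting = {} — empty.

rejected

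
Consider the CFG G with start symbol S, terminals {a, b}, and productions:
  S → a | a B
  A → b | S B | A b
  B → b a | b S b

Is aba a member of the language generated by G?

S ⇒ aB ⇒ aba

yes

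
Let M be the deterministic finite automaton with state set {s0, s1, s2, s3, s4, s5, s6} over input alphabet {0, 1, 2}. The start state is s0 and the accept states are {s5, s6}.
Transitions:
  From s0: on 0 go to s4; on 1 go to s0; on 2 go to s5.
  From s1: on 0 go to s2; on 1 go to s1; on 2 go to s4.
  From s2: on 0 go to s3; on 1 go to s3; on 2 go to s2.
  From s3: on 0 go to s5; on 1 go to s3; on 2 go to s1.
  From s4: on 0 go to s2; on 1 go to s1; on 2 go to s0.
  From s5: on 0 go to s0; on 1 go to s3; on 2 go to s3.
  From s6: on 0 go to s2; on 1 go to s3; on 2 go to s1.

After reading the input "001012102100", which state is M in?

s0 --0--> s4
s4 --0--> s2
s2 --1--> s3
s3 --0--> s5
s5 --1--> s3
s3 --2--> s1
s1 --1--> s1
s1 --0--> s2
s2 --2--> s2
s2 --1--> s3
s3 --0--> s5
s5 --0--> s0

s0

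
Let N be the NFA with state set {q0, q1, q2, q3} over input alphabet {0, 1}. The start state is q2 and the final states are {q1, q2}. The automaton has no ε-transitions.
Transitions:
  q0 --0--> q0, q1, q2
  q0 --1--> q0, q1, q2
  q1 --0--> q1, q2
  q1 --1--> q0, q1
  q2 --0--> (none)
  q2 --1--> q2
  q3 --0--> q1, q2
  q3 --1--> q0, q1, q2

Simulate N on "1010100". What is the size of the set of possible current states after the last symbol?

Start: {q2}
read 1: {q2}
read 0: {}
The reachable set is empty and stays empty for the remaining 5 symbols.
Final reachable set {} has 0 states.

0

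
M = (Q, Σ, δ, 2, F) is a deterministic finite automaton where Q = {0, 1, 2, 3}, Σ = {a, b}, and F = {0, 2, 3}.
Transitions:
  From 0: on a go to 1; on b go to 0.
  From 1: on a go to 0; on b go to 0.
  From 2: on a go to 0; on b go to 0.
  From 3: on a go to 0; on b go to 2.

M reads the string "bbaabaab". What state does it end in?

0

2 --b--> 0
0 --b--> 0
0 --a--> 1
1 --a--> 0
0 --b--> 0
0 --a--> 1
1 --a--> 0
0 --b--> 0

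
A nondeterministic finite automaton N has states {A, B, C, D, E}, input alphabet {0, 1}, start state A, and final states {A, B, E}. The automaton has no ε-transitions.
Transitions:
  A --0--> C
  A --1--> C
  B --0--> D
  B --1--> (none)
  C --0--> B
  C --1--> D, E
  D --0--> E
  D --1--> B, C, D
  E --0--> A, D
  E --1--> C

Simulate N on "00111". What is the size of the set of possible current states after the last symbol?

0

Start: {A}
read 0: {C}
read 0: {B}
read 1: {}
The reachable set is empty and stays empty for the remaining 2 symbols.
Final reachable set {} has 0 states.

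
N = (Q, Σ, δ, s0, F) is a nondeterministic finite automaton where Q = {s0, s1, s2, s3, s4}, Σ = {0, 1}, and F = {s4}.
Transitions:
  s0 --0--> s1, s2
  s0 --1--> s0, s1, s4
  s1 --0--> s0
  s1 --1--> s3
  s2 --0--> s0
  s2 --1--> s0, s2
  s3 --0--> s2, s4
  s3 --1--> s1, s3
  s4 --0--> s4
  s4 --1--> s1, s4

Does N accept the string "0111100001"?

accepted

Start: {s0}
read 0: {s1, s2}
read 1: {s0, s2, s3}
read 1: {s0, s1, s2, s3, s4}
read 1: {s0, s1, s2, s3, s4}
read 1: {s0, s1, s2, s3, s4}
read 0: {s0, s1, s2, s4}
read 0: {s0, s1, s2, s4}
read 0: {s0, s1, s2, s4}
read 0: {s0, s1, s2, s4}
read 1: {s0, s1, s2, s3, s4}
Reachable ∩ accepting = {s4} — nonempty.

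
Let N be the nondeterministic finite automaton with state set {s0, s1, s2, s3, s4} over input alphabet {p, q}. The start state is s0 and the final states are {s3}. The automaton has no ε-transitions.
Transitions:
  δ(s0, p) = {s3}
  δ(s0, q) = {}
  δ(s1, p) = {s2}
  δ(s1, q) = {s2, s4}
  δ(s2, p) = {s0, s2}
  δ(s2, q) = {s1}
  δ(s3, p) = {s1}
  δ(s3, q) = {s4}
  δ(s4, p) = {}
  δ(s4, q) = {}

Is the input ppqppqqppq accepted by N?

Start: {s0}
read p: {s3}
read p: {s1}
read q: {s2, s4}
read p: {s0, s2}
read p: {s0, s2, s3}
read q: {s1, s4}
read q: {s2, s4}
read p: {s0, s2}
read p: {s0, s2, s3}
read q: {s1, s4}
Reachable ∩ accepting = {} — empty.

rejected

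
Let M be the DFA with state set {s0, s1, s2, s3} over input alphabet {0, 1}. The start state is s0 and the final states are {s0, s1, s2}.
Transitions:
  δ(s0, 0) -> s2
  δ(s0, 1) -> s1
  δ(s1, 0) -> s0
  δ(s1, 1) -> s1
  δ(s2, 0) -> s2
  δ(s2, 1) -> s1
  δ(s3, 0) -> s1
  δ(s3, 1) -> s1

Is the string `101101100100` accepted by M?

accepted

s0 --1--> s1
s1 --0--> s0
s0 --1--> s1
s1 --1--> s1
s1 --0--> s0
s0 --1--> s1
s1 --1--> s1
s1 --0--> s0
s0 --0--> s2
s2 --1--> s1
s1 --0--> s0
s0 --0--> s2
End in state s2, which is an accepting state.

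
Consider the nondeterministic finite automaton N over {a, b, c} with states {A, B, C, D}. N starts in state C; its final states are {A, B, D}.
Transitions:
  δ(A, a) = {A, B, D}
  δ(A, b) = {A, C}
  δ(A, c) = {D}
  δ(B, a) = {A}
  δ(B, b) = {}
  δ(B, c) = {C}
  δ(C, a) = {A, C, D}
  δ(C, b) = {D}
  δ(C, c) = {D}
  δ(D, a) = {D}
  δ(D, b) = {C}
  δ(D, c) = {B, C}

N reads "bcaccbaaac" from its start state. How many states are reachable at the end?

Start: {C}
read b: {D}
read c: {B, C}
read a: {A, C, D}
read c: {B, C, D}
read c: {B, C, D}
read b: {C, D}
read a: {A, C, D}
read a: {A, B, C, D}
read a: {A, B, C, D}
read c: {B, C, D}
Final reachable set {B, C, D} has 3 states.

3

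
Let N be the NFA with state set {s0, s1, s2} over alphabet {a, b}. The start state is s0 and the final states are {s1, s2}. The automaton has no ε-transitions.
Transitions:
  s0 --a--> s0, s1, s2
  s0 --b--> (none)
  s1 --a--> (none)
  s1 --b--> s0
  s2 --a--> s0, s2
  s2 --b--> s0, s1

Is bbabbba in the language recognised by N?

rejected

Start: {s0}
read b: {}
The reachable set is empty and stays empty for the remaining 6 symbols.
Reachable ∩ accepting = {} — empty.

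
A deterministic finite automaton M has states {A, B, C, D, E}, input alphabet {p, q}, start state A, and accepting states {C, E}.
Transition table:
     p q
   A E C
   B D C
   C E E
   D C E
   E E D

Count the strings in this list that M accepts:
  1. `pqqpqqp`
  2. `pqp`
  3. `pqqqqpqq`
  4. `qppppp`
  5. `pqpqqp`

`pqqpqqp`: accepted
`pqp`: accepted
`pqqqqpqq`: accepted
`qppppp`: accepted
`pqpqqp`: accepted

5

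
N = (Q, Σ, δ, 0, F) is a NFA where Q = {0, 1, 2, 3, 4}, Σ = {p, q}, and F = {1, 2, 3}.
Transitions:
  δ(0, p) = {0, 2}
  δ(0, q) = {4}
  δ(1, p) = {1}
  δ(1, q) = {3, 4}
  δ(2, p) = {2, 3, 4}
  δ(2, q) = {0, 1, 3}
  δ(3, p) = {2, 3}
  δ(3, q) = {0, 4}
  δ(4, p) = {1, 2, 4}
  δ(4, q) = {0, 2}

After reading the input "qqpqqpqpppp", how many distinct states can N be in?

Start: {0}
read q: {4}
read q: {0, 2}
read p: {0, 2, 3, 4}
read q: {0, 1, 2, 3, 4}
read q: {0, 1, 2, 3, 4}
read p: {0, 1, 2, 3, 4}
read q: {0, 1, 2, 3, 4}
read p: {0, 1, 2, 3, 4}
read p: {0, 1, 2, 3, 4}
read p: {0, 1, 2, 3, 4}
read p: {0, 1, 2, 3, 4}
Final reachable set {0, 1, 2, 3, 4} has 5 states.

5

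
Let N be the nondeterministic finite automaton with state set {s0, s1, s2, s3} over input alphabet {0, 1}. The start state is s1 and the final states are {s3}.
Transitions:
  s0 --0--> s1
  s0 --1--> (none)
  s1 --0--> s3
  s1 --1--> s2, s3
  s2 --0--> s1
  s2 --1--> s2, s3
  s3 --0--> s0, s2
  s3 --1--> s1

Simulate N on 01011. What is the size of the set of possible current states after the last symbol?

2

Start: {s1}
read 0: {s3}
read 1: {s1}
read 0: {s3}
read 1: {s1}
read 1: {s2, s3}
Final reachable set {s2, s3} has 2 states.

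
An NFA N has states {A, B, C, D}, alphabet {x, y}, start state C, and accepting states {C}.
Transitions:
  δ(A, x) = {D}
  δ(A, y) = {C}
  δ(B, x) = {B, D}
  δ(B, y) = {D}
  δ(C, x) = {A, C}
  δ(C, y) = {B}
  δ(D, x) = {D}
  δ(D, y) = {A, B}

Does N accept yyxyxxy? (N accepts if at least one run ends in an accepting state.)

rejected

Start: {C}
read y: {B}
read y: {D}
read x: {D}
read y: {A, B}
read x: {B, D}
read x: {B, D}
read y: {A, B, D}
Reachable ∩ accepting = {} — empty.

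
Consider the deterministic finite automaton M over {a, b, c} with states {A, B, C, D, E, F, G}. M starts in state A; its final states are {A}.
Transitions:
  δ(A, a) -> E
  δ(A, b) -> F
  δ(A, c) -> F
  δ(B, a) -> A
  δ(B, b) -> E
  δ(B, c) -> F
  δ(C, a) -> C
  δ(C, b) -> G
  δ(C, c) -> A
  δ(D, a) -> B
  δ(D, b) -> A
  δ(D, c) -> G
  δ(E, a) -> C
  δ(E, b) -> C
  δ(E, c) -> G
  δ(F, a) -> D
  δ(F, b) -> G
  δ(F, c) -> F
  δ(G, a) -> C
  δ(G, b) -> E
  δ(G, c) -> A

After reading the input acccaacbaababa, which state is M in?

C

A --a--> E
E --c--> G
G --c--> A
A --c--> F
F --a--> D
D --a--> B
B --c--> F
F --b--> G
G --a--> C
C --a--> C
C --b--> G
G --a--> C
C --b--> G
G --a--> C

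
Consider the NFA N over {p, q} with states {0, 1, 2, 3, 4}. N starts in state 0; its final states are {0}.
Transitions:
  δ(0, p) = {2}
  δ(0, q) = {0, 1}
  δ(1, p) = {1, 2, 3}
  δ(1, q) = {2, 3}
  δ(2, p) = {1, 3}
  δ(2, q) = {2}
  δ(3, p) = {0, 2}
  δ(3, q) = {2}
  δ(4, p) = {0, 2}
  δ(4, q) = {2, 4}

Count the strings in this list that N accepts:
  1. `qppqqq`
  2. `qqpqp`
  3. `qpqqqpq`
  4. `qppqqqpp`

3

`qppqqq`: accepted
`qqpqp`: accepted
`qpqqqpq`: rejected
`qppqqqpp`: accepted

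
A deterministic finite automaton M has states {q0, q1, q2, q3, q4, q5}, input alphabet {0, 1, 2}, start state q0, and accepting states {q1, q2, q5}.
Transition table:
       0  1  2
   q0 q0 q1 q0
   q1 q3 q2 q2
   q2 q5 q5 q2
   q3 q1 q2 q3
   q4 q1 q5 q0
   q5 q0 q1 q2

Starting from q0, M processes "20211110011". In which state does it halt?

q5

q0 --2--> q0
q0 --0--> q0
q0 --2--> q0
q0 --1--> q1
q1 --1--> q2
q2 --1--> q5
q5 --1--> q1
q1 --0--> q3
q3 --0--> q1
q1 --1--> q2
q2 --1--> q5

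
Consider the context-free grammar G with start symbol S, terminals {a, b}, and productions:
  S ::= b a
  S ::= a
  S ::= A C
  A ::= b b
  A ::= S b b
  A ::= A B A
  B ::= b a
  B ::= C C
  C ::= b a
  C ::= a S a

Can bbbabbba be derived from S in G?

yes

S ⇒ AC ⇒ ABAC ⇒ bbBAC ⇒ bbbaAC ⇒ bbbabbC ⇒ bbbabbba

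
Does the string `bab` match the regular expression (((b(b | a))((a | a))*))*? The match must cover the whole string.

no

bab cannot be split into zero or more pieces each matching ((b(b|a))((a|a))*).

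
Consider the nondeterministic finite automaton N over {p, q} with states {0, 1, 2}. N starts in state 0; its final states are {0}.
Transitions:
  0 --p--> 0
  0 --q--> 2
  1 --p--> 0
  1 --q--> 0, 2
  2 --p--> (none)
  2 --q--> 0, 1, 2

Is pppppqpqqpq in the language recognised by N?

rejected

Start: {0}
read p: {0}
read p: {0}
read p: {0}
read p: {0}
read p: {0}
read q: {2}
read p: {}
The reachable set is empty and stays empty for the remaining 4 symbols.
Reachable ∩ accepting = {} — empty.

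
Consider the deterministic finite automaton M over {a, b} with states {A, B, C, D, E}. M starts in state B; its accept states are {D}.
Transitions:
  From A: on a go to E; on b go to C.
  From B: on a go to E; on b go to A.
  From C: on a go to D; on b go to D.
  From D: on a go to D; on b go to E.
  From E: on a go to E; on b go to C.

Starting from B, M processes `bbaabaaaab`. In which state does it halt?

B --b--> A
A --b--> C
C --a--> D
D --a--> D
D --b--> E
E --a--> E
E --a--> E
E --a--> E
E --a--> E
E --b--> C

C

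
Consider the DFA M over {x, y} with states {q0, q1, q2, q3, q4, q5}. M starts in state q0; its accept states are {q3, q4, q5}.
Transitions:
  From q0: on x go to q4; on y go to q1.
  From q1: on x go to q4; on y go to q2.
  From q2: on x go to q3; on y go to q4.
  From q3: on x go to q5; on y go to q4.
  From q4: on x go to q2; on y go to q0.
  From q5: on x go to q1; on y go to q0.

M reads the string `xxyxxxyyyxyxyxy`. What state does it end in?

q0 --x--> q4
q4 --x--> q2
q2 --y--> q4
q4 --x--> q2
q2 --x--> q3
q3 --x--> q5
q5 --y--> q0
q0 --y--> q1
q1 --y--> q2
q2 --x--> q3
q3 --y--> q4
q4 --x--> q2
q2 --y--> q4
q4 --x--> q2
q2 --y--> q4

q4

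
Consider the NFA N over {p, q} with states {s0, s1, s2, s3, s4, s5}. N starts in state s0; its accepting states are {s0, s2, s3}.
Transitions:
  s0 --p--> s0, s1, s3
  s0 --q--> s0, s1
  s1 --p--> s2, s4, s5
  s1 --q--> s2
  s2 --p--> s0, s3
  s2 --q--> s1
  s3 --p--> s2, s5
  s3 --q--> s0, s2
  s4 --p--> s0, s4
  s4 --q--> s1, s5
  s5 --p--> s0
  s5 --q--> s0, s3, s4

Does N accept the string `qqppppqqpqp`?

Start: {s0}
read q: {s0, s1}
read q: {s0, s1, s2}
read p: {s0, s1, s2, s3, s4, s5}
read p: {s0, s1, s2, s3, s4, s5}
read p: {s0, s1, s2, s3, s4, s5}
read p: {s0, s1, s2, s3, s4, s5}
read q: {s0, s1, s2, s3, s4, s5}
read q: {s0, s1, s2, s3, s4, s5}
read p: {s0, s1, s2, s3, s4, s5}
read q: {s0, s1, s2, s3, s4, s5}
read p: {s0, s1, s2, s3, s4, s5}
Reachable ∩ accepting = {s0, s2, s3} — nonempty.

accepted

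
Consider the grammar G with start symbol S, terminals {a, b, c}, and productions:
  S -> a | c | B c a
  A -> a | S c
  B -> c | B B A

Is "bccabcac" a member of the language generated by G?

no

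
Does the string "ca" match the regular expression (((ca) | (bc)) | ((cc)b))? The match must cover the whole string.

yes

The left alternative ((ca)|(bc)) matches ca.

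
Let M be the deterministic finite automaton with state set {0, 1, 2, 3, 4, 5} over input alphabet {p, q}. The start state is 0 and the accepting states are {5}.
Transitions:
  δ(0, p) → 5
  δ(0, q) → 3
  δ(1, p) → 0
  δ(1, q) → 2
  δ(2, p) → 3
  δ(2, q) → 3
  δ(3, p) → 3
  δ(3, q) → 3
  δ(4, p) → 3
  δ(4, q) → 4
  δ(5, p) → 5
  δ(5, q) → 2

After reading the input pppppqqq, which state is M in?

3

0 --p--> 5
5 --p--> 5
5 --p--> 5
5 --p--> 5
5 --p--> 5
5 --q--> 2
2 --q--> 3
3 --q--> 3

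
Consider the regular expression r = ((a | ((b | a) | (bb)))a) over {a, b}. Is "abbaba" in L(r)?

No split of abbaba into u·v has (a|((b|a)|(bb))) matching u and a matching v.

no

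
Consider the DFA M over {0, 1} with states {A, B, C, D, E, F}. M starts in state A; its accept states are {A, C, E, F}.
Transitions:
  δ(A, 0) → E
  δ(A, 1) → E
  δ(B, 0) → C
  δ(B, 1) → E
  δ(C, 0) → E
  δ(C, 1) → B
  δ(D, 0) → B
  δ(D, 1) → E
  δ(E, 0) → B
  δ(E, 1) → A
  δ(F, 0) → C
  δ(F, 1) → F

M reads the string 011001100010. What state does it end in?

E

A --0--> E
E --1--> A
A --1--> E
E --0--> B
B --0--> C
C --1--> B
B --1--> E
E --0--> B
B --0--> C
C --0--> E
E --1--> A
A --0--> E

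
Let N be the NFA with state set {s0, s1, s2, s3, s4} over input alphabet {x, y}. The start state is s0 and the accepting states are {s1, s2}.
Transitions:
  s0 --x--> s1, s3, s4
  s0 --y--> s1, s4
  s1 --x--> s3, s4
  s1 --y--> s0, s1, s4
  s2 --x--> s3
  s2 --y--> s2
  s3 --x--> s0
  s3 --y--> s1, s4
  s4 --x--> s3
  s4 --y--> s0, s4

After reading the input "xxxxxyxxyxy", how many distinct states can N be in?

Start: {s0}
read x: {s1, s3, s4}
read x: {s0, s3, s4}
read x: {s0, s1, s3, s4}
read x: {s0, s1, s3, s4}
read x: {s0, s1, s3, s4}
read y: {s0, s1, s4}
read x: {s1, s3, s4}
read x: {s0, s3, s4}
read y: {s0, s1, s4}
read x: {s1, s3, s4}
read y: {s0, s1, s4}
Final reachable set {s0, s1, s4} has 3 states.

3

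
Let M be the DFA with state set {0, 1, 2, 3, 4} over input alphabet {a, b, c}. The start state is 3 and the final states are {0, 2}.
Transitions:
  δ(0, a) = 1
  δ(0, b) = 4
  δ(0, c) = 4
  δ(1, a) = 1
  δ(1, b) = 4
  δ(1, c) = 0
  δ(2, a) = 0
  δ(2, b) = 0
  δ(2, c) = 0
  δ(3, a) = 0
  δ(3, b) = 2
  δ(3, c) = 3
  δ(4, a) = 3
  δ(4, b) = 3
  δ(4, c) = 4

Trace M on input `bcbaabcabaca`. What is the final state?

3

3 --b--> 2
2 --c--> 0
0 --b--> 4
4 --a--> 3
3 --a--> 0
0 --b--> 4
4 --c--> 4
4 --a--> 3
3 --b--> 2
2 --a--> 0
0 --c--> 4
4 --a--> 3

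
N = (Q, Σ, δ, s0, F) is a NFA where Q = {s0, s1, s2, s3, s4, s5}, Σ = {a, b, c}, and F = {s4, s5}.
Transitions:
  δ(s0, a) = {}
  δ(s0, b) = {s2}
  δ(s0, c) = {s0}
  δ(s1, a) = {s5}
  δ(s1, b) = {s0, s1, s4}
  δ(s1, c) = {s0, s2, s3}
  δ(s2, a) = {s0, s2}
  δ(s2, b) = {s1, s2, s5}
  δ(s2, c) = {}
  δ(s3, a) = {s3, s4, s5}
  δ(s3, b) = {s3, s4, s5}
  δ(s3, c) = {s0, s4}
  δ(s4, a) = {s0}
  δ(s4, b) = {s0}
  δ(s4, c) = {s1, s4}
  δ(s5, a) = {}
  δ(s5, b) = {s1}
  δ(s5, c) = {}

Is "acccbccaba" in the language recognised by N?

Start: {s0}
read a: {}
The reachable set is empty and stays empty for the remaining 9 symbols.
Reachable ∩ accepting = {} — empty.

rejected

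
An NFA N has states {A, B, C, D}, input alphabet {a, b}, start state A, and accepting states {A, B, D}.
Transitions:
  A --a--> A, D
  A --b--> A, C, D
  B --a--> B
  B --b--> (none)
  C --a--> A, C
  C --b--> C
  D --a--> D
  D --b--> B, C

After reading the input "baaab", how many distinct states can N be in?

Start: {A}
read b: {A, C, D}
read a: {A, C, D}
read a: {A, C, D}
read a: {A, C, D}
read b: {A, B, C, D}
Final reachable set {A, B, C, D} has 4 states.

4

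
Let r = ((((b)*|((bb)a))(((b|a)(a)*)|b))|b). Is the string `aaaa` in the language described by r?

yes

The left alternative (((b)*|((bb)a))(((b|a)(a)*)|b)) matches aaaa.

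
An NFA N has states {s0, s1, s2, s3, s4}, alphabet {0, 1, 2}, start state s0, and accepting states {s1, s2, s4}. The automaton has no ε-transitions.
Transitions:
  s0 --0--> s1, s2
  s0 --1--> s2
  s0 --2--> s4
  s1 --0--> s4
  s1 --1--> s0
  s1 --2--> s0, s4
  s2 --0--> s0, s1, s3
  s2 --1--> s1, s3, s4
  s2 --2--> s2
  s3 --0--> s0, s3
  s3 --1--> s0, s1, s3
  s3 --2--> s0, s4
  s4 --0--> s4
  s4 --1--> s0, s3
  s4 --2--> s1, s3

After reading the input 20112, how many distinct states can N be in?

3

Start: {s0}
read 2: {s4}
read 0: {s4}
read 1: {s0, s3}
read 1: {s0, s1, s2, s3}
read 2: {s0, s2, s4}
Final reachable set {s0, s2, s4} has 3 states.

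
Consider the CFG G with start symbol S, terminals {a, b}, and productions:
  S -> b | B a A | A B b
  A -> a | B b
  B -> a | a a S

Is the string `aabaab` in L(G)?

S ⇒ BaA ⇒ aaSaA ⇒ aabaA ⇒ aabaBb ⇒ aabaab

yes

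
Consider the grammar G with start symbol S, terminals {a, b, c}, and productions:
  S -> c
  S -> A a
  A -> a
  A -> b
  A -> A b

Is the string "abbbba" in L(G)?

yes

S ⇒ Aa ⇒ Aba ⇒ Abba ⇒ Abbba ⇒ Abbbba ⇒ abbbba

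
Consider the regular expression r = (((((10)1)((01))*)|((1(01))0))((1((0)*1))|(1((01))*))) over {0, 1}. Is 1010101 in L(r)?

yes

Split as 1010·101: ((((10)1)((01))*)|((1(01))0)) matches 1010 and ((1((0)*1))|(1((01))*)) matches 101.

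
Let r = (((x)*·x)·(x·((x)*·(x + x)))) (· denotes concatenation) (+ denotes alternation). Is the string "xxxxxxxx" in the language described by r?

Split as x·xxxxxxx: ((x)*·x) matches x and (x·((x)*·(x+x))) matches xxxxxxx.

yes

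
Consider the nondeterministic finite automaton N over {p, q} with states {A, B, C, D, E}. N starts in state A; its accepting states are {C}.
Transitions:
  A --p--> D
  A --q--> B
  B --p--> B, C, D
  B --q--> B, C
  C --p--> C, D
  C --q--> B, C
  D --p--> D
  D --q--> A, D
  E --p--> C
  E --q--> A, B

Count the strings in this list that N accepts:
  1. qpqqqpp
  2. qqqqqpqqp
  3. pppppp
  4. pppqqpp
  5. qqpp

4

qpqqqpp: accepted
qqqqqpqqp: accepted
pppppp: rejected
pppqqpp: accepted
qqpp: accepted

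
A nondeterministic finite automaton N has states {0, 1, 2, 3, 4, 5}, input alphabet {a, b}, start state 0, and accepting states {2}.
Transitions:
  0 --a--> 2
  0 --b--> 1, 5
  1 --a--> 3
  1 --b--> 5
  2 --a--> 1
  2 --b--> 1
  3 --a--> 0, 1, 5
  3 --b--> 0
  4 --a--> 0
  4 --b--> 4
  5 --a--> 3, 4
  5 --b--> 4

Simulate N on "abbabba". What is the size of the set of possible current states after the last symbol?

Start: {0}
read a: {2}
read b: {1}
read b: {5}
read a: {3, 4}
read b: {0, 4}
read b: {1, 4, 5}
read a: {0, 3, 4}
Final reachable set {0, 3, 4} has 3 states.

3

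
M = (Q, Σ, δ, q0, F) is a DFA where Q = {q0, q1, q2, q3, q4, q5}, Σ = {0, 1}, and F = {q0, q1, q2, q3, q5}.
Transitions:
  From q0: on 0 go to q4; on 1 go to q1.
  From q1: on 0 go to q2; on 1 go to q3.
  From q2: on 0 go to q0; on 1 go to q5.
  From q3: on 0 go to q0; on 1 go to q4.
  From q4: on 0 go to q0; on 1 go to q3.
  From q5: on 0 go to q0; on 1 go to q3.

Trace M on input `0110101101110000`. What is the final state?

q4

q0 --0--> q4
q4 --1--> q3
q3 --1--> q4
q4 --0--> q0
q0 --1--> q1
q1 --0--> q2
q2 --1--> q5
q5 --1--> q3
q3 --0--> q0
q0 --1--> q1
q1 --1--> q3
q3 --1--> q4
q4 --0--> q0
q0 --0--> q4
q4 --0--> q0
q0 --0--> q4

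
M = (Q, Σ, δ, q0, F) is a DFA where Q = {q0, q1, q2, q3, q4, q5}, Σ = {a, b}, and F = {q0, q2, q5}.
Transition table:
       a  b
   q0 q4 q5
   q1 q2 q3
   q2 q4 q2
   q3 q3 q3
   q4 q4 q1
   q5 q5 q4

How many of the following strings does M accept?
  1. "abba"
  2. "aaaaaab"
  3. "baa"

"abba": rejected
"aaaaaab": rejected
"baa": accepted

1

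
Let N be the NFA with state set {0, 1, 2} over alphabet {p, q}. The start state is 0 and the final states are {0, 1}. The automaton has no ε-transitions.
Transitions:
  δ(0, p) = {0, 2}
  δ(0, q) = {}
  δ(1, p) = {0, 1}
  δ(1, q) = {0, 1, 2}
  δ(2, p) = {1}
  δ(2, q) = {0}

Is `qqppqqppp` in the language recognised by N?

Start: {0}
read q: {}
The reachable set is empty and stays empty for the remaining 8 symbols.
Reachable ∩ accepting = {} — empty.

rejected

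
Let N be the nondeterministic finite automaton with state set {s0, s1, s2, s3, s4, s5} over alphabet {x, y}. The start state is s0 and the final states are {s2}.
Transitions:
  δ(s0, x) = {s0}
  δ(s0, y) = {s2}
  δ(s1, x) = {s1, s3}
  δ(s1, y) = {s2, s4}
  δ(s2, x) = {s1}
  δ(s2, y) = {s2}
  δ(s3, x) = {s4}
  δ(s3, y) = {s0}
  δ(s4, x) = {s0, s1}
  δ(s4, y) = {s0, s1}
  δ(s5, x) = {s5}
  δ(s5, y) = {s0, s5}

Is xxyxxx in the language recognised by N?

rejected

Start: {s0}
read x: {s0}
read x: {s0}
read y: {s2}
read x: {s1}
read x: {s1, s3}
read x: {s1, s3, s4}
Reachable ∩ accepting = {} — empty.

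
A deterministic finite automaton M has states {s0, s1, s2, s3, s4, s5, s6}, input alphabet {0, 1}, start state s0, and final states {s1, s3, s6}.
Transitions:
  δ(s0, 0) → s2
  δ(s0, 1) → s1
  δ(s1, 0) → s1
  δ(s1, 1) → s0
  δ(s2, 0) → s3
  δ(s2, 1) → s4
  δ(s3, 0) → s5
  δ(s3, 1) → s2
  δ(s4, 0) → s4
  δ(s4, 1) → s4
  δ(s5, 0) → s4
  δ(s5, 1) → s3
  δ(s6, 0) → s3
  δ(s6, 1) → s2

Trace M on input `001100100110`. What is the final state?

s0 --0--> s2
s2 --0--> s3
s3 --1--> s2
s2 --1--> s4
s4 --0--> s4
s4 --0--> s4
s4 --1--> s4
s4 --0--> s4
s4 --0--> s4
s4 --1--> s4
s4 --1--> s4
s4 --0--> s4

s4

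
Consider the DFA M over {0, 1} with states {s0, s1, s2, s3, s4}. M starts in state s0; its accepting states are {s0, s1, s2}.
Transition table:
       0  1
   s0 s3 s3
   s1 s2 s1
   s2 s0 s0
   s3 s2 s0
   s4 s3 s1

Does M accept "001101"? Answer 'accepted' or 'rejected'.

s0 --0--> s3
s3 --0--> s2
s2 --1--> s0
s0 --1--> s3
s3 --0--> s2
s2 --1--> s0
End in state s0, which is an accepting state.

accepted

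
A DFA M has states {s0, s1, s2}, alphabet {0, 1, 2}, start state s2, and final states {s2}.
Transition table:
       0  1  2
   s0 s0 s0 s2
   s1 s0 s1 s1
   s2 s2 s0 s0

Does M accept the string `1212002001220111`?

s2 --1--> s0
s0 --2--> s2
s2 --1--> s0
s0 --2--> s2
s2 --0--> s2
s2 --0--> s2
s2 --2--> s0
s0 --0--> s0
s0 --0--> s0
s0 --1--> s0
s0 --2--> s2
s2 --2--> s0
s0 --0--> s0
s0 --1--> s0
s0 --1--> s0
s0 --1--> s0
End in state s0, which is not an accepting state.

rejected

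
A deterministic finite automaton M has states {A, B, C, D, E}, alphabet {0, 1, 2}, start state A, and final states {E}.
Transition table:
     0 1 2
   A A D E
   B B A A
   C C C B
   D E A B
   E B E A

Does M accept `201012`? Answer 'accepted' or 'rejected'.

A --2--> E
E --0--> B
B --1--> A
A --0--> A
A --1--> D
D --2--> B
End in state B, which is not an accepting state.

rejected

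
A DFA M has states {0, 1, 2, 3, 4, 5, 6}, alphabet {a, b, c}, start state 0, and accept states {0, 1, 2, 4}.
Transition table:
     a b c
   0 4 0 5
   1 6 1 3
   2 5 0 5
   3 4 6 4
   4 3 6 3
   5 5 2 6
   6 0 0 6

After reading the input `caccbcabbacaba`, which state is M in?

0

0 --c--> 5
5 --a--> 5
5 --c--> 6
6 --c--> 6
6 --b--> 0
0 --c--> 5
5 --a--> 5
5 --b--> 2
2 --b--> 0
0 --a--> 4
4 --c--> 3
3 --a--> 4
4 --b--> 6
6 --a--> 0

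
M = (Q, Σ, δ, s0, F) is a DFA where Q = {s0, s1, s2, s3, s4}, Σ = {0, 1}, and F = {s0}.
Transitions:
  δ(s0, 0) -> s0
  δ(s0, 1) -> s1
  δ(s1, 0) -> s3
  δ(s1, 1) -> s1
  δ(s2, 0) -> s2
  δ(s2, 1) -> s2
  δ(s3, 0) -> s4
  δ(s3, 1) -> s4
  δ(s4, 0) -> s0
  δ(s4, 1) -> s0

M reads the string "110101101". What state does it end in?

s0 --1--> s1
s1 --1--> s1
s1 --0--> s3
s3 --1--> s4
s4 --0--> s0
s0 --1--> s1
s1 --1--> s1
s1 --0--> s3
s3 --1--> s4

s4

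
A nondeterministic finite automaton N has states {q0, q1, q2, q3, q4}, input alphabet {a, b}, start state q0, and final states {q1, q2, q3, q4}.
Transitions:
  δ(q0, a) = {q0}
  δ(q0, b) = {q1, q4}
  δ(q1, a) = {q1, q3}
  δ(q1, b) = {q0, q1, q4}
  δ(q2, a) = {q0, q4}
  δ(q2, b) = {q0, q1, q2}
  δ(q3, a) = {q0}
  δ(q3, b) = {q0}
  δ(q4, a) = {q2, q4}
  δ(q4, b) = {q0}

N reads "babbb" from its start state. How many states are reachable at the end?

Start: {q0}
read b: {q1, q4}
read a: {q1, q2, q3, q4}
read b: {q0, q1, q2, q4}
read b: {q0, q1, q2, q4}
read b: {q0, q1, q2, q4}
Final reachable set {q0, q1, q2, q4} has 4 states.

4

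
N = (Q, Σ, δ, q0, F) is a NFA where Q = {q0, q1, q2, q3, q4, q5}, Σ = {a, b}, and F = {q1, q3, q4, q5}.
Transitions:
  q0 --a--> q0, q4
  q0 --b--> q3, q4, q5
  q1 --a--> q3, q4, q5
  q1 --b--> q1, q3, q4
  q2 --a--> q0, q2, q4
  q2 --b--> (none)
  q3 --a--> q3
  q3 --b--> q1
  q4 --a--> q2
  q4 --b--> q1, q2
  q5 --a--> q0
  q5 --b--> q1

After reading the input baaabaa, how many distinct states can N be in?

4

Start: {q0}
read b: {q3, q4, q5}
read a: {q0, q2, q3}
read a: {q0, q2, q3, q4}
read a: {q0, q2, q3, q4}
read b: {q1, q2, q3, q4, q5}
read a: {q0, q2, q3, q4, q5}
read a: {q0, q2, q3, q4}
Final reachable set {q0, q2, q3, q4} has 4 states.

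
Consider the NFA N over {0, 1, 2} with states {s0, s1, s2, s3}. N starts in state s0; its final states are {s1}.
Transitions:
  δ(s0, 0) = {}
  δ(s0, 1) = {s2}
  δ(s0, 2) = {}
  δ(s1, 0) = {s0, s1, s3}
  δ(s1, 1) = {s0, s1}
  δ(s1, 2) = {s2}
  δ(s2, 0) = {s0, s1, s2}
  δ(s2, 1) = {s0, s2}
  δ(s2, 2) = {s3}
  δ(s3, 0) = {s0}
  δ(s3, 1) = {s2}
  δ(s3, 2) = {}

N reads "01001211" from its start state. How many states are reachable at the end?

Start: {s0}
read 0: {}
The reachable set is empty and stays empty for the remaining 7 symbols.
Final reachable set {} has 0 states.

0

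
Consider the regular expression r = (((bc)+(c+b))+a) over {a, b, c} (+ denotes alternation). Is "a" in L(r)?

yes

The right alternative a matches a.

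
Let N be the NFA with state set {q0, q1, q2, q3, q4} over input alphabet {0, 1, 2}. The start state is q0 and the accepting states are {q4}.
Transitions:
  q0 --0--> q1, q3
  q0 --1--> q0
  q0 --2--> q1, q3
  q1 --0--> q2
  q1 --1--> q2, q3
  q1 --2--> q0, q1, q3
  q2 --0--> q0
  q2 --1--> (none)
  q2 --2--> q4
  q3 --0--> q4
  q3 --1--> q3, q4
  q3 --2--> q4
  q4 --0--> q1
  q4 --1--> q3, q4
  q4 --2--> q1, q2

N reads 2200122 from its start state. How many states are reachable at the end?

Start: {q0}
read 2: {q1, q3}
read 2: {q0, q1, q3, q4}
read 0: {q1, q2, q3, q4}
read 0: {q0, q1, q2, q4}
read 1: {q0, q2, q3, q4}
read 2: {q1, q2, q3, q4}
read 2: {q0, q1, q2, q3, q4}
Final reachable set {q0, q1, q2, q3, q4} has 5 states.

5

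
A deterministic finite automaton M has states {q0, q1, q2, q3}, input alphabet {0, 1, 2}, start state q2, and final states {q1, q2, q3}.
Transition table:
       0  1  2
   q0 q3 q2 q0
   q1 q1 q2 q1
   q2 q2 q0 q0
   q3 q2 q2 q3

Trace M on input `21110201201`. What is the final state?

q2

q2 --2--> q0
q0 --1--> q2
q2 --1--> q0
q0 --1--> q2
q2 --0--> q2
q2 --2--> q0
q0 --0--> q3
q3 --1--> q2
q2 --2--> q0
q0 --0--> q3
q3 --1--> q2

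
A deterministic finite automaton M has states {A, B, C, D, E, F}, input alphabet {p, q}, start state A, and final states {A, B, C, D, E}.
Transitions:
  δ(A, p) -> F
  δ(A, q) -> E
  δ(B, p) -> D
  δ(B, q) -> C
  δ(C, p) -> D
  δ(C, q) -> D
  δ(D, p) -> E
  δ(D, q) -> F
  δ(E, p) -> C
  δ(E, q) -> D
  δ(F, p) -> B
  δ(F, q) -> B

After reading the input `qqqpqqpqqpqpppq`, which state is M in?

A --q--> E
E --q--> D
D --q--> F
F --p--> B
B --q--> C
C --q--> D
D --p--> E
E --q--> D
D --q--> F
F --p--> B
B --q--> C
C --p--> D
D --p--> E
E --p--> C
C --q--> D

D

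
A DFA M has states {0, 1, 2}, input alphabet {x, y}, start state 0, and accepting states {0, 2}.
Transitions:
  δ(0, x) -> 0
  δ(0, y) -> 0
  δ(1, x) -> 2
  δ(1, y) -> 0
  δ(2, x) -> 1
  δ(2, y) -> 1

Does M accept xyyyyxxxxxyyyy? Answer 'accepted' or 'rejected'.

0 --x--> 0
0 --y--> 0
0 --y--> 0
0 --y--> 0
0 --y--> 0
0 --x--> 0
0 --x--> 0
0 --x--> 0
0 --x--> 0
0 --x--> 0
0 --y--> 0
0 --y--> 0
0 --y--> 0
0 --y--> 0
End in state 0, which is an accepting state.

accepted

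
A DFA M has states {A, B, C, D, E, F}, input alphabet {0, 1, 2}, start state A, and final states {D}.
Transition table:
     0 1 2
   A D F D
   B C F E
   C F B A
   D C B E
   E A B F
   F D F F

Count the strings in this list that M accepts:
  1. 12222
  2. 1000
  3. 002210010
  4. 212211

12222: rejected
1000: rejected
002210010: accepted
212211: rejected

1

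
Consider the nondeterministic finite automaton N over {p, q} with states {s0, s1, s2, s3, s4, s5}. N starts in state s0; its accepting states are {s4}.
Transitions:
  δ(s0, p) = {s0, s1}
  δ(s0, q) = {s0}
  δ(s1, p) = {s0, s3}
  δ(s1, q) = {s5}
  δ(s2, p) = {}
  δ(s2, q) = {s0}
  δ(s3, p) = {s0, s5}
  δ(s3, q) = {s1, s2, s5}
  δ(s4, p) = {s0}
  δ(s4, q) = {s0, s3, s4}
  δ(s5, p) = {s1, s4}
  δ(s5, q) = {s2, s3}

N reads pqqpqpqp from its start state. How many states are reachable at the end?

4

Start: {s0}
read p: {s0, s1}
read q: {s0, s5}
read q: {s0, s2, s3}
read p: {s0, s1, s5}
read q: {s0, s2, s3, s5}
read p: {s0, s1, s4, s5}
read q: {s0, s2, s3, s4, s5}
read p: {s0, s1, s4, s5}
Final reachable set {s0, s1, s4, s5} has 4 states.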